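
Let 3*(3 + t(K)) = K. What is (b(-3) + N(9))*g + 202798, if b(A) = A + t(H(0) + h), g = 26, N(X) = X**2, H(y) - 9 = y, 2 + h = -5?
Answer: 614296/3 ≈ 2.0477e+5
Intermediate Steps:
h = -7 (h = -2 - 5 = -7)
H(y) = 9 + y
t(K) = -3 + K/3
b(A) = -7/3 + A (b(A) = A + (-3 + ((9 + 0) - 7)/3) = A + (-3 + (9 - 7)/3) = A + (-3 + (1/3)*2) = A + (-3 + 2/3) = A - 7/3 = -7/3 + A)
(b(-3) + N(9))*g + 202798 = ((-7/3 - 3) + 9**2)*26 + 202798 = (-16/3 + 81)*26 + 202798 = (227/3)*26 + 202798 = 5902/3 + 202798 = 614296/3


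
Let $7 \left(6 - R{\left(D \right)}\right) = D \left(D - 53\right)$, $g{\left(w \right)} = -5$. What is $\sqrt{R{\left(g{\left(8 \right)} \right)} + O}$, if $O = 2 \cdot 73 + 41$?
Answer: $\frac{\sqrt{7427}}{7} \approx 12.311$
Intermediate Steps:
$R{\left(D \right)} = 6 - \frac{D \left(-53 + D\right)}{7}$ ($R{\left(D \right)} = 6 - \frac{D \left(D - 53\right)}{7} = 6 - \frac{D \left(-53 + D\right)}{7}$)
$O = 187$ ($O = 146 + 41 = 187$)
$\sqrt{R{\left(g{\left(8 \right)} \right)} + O} = \sqrt{\left(6 - \frac{\left(-5\right)^{2}}{7} + \frac{53}{7} \left(-5\right)\right) + 187} = \sqrt{\left(6 - \frac{25}{7} - \frac{265}{7}\right) + 187} = \sqrt{- \frac{248}{7} + 187} = \sqrt{\frac{1061}{7}} = \frac{\sqrt{7427}}{7}$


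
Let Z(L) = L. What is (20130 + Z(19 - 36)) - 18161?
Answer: 1952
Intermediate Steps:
(20130 + Z(19 - 36)) - 18161 = (20130 + (19 - 36)) - 18161 = (20130 - 17) - 18161 = 20113 - 18161 = 1952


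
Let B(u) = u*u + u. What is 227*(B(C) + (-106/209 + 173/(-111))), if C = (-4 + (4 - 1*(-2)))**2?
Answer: 94444939/23199 ≈ 4071.1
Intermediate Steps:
C = 4 (C = (-4 + (4 + 2))**2 = (-4 + 6)**2 = 2**2 = 4)
B(u) = u + u**2 (B(u) = u**2 + u = u + u**2)
227*(B(C) + (-106/209 + 173/(-111))) = 227*(4*(1 + 4) + (-106/209 + 173/(-111))) = 227*(4*5 + (-106*1/209 + 173*(-1/111))) = 227*(20 + (-106/209 - 173/111)) = 227*(20 - 47923/23199) = 227*(416057/23199) = 94444939/23199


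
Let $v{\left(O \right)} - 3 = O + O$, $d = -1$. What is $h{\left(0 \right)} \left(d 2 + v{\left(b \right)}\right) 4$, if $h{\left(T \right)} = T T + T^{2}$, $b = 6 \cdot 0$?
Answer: $0$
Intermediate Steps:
$b = 0$
$v{\left(O \right)} = 3 + 2 O$ ($v{\left(O \right)} = 3 + \left(O + O\right) = 3 + 2 O$)
$h{\left(T \right)} = 2 T^{2}$ ($h{\left(T \right)} = T^{2} + T^{2} = 2 T^{2}$)
$h{\left(0 \right)} \left(d 2 + v{\left(b \right)}\right) 4 = 2 \cdot 0^{2} \left(\left(-1\right) 2 + \left(3 + 2 \cdot 0\right)\right) 4 = 2 \cdot 0 \left(-2 + \left(3 + 0\right)\right) 4 = 0 \left(-2 + 3\right) 4 = 0 \cdot 1 \cdot 4 = 0 \cdot 4 = 0$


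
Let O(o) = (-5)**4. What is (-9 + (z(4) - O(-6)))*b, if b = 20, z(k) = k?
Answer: -12600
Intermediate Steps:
O(o) = 625
(-9 + (z(4) - O(-6)))*b = (-9 + (4 - 1*625))*20 = (-9 + (4 - 625))*20 = (-9 - 621)*20 = -630*20 = -12600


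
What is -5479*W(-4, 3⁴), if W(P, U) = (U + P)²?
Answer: -32484991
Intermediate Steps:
W(P, U) = (P + U)²
-5479*W(-4, 3⁴) = -5479*(-4 + 3⁴)² = -5479*(-4 + 81)² = -5479*77² = -5479*5929 = -32484991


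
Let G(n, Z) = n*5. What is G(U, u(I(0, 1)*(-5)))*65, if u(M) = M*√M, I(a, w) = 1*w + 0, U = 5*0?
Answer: 0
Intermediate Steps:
U = 0
I(a, w) = w (I(a, w) = w + 0 = w)
u(M) = M^(3/2)
G(n, Z) = 5*n
G(U, u(I(0, 1)*(-5)))*65 = (5*0)*65 = 0*65 = 0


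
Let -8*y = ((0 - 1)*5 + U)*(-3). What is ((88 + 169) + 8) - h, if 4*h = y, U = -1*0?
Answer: 8495/32 ≈ 265.47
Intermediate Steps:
U = 0
y = -15/8 (y = -((0 - 1)*5 + 0)*(-3)/8 = -(-1*5 + 0)*(-3)/8 = -(-5 + 0)*(-3)/8 = -(-5)*(-3)/8 = -⅛*15 = -15/8 ≈ -1.8750)
h = -15/32 (h = (¼)*(-15/8) = -15/32 ≈ -0.46875)
((88 + 169) + 8) - h = ((88 + 169) + 8) - 1*(-15/32) = (257 + 8) + 15/32 = 265 + 15/32 = 8495/32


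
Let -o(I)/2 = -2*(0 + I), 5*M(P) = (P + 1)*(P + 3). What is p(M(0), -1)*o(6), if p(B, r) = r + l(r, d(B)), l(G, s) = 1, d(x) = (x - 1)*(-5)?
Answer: 0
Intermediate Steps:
d(x) = 5 - 5*x (d(x) = (-1 + x)*(-5) = 5 - 5*x)
M(P) = (1 + P)*(3 + P)/5 (M(P) = ((P + 1)*(P + 3))/5 = ((1 + P)*(3 + P))/5 = (1 + P)*(3 + P)/5)
o(I) = 4*I (o(I) = -(-4)*(0 + I) = -(-4)*I = 4*I)
p(B, r) = 1 + r (p(B, r) = r + 1 = 1 + r)
p(M(0), -1)*o(6) = (1 - 1)*(4*6) = 0*24 = 0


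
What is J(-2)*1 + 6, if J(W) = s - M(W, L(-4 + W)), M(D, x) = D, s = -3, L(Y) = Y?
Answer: 5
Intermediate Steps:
J(W) = -3 - W
J(-2)*1 + 6 = (-3 - 1*(-2))*1 + 6 = (-3 + 2)*1 + 6 = -1*1 + 6 = -1 + 6 = 5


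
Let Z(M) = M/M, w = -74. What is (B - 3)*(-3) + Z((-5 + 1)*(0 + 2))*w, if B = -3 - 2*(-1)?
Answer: -62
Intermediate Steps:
Z(M) = 1
B = -1 (B = -3 + 2 = -1)
(B - 3)*(-3) + Z((-5 + 1)*(0 + 2))*w = (-1 - 3)*(-3) + 1*(-74) = -4*(-3) - 74 = 12 - 74 = -62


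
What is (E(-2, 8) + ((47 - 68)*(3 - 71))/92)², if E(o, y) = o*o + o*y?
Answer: 6561/529 ≈ 12.403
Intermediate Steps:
E(o, y) = o² + o*y
(E(-2, 8) + ((47 - 68)*(3 - 71))/92)² = (-2*(-2 + 8) + ((47 - 68)*(3 - 71))/92)² = (-2*6 - 21*(-68)*(1/92))² = (-12 + 1428*(1/92))² = (-12 + 357/23)² = (81/23)² = 6561/529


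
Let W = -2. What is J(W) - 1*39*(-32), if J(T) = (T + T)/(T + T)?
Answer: 1249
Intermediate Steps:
J(T) = 1 (J(T) = (2*T)/((2*T)) = (2*T)*(1/(2*T)) = 1)
J(W) - 1*39*(-32) = 1 - 1*39*(-32) = 1 - 39*(-32) = 1 + 1248 = 1249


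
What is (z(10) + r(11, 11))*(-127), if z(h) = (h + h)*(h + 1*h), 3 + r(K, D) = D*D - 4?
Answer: -65278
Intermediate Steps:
r(K, D) = -7 + D² (r(K, D) = -3 + (D*D - 4) = -3 + (D² - 4) = -3 + (-4 + D²) = -7 + D²)
z(h) = 4*h² (z(h) = (2*h)*(h + h) = (2*h)*(2*h) = 4*h²)
(z(10) + r(11, 11))*(-127) = (4*10² + (-7 + 11²))*(-127) = (4*100 + (-7 + 121))*(-127) = (400 + 114)*(-127) = 514*(-127) = -65278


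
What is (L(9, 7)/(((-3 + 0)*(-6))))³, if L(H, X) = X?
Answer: 343/5832 ≈ 0.058813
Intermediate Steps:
(L(9, 7)/(((-3 + 0)*(-6))))³ = (7/(((-3 + 0)*(-6))))³ = (7/((-3*(-6))))³ = (7/18)³ = 343/5832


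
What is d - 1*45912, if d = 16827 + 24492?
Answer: -4593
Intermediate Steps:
d = 41319
d - 1*45912 = 41319 - 1*45912 = 41319 - 45912 = -4593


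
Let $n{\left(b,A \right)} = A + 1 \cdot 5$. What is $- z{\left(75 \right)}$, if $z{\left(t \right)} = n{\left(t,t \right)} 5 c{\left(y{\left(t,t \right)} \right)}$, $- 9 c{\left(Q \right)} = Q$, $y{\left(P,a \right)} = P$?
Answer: $\frac{10000}{3} \approx 3333.3$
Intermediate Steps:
$c{\left(Q \right)} = - \frac{Q}{9}$
$n{\left(b,A \right)} = 5 + A$ ($n{\left(b,A \right)} = A + 5 = 5 + A$)
$z{\left(t \right)} = - \frac{t \left(25 + 5 t\right)}{9}$ ($z{\left(t \right)} = \left(5 + t\right) 5 \left(- \frac{t}{9}\right) = \left(25 + 5 t\right) \left(- \frac{t}{9}\right) = - \frac{t \left(25 + 5 t\right)}{9}$)
$- z{\left(75 \right)} = - \frac{\left(-5\right) 75 \left(5 + 75\right)}{9} = - \frac{\left(-5\right) 75 \cdot 80}{9} = \left(-1\right) \left(- \frac{10000}{3}\right) = \frac{10000}{3}$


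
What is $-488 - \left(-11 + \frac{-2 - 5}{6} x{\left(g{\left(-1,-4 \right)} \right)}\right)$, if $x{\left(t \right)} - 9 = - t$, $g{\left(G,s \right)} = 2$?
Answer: $- \frac{2813}{6} \approx -468.83$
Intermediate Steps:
$x{\left(t \right)} = 9 - t$
$-488 - \left(-11 + \frac{-2 - 5}{6} x{\left(g{\left(-1,-4 \right)} \right)}\right) = -488 - \left(-11 + \frac{-2 - 5}{6} \left(9 - 2\right)\right) = -488 - \left(-11 + \left(-7\right) \frac{1}{6} \left(9 - 2\right)\right) = -488 - \left(-11 - \frac{49}{6}\right) = -488 - - \frac{115}{6} = -488 + \frac{115}{6} = - \frac{2813}{6}$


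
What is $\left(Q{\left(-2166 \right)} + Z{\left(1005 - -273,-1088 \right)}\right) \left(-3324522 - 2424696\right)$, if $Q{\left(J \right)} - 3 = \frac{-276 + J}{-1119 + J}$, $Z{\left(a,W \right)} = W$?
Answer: $\frac{2275274103966}{365} \approx 6.2336 \cdot 10^{9}$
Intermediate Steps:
$Q{\left(J \right)} = 3 + \frac{-276 + J}{-1119 + J}$
$\left(Q{\left(-2166 \right)} + Z{\left(1005 - -273,-1088 \right)}\right) \left(-3324522 - 2424696\right) = \left(\frac{-3633 + 4 \left(-2166\right)}{-1119 - 2166} - 1088\right) \left(-3324522 - 2424696\right) = \left(\frac{-3633 - 8664}{-3285} - 1088\right) \left(-5749218\right) = \left(\left(- \frac{1}{3285}\right) \left(-12297\right) - 1088\right) \left(-5749218\right) = \left(\frac{4099}{1095} - 1088\right) \left(-5749218\right) = \left(- \frac{1187261}{1095}\right) \left(-5749218\right) = \frac{2275274103966}{365}$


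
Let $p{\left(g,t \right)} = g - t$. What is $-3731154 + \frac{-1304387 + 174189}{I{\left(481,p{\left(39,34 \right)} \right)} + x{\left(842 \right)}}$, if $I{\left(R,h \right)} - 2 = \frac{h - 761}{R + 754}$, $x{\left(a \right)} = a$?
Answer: $- \frac{1943853051233}{520792} \approx -3.7325 \cdot 10^{6}$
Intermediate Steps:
$I{\left(R,h \right)} = 2 + \frac{-761 + h}{754 + R}$ ($I{\left(R,h \right)} = 2 + \frac{h - 761}{R + 754} = 2 + \frac{-761 + h}{754 + R}$)
$-3731154 + \frac{-1304387 + 174189}{I{\left(481,p{\left(39,34 \right)} \right)} + x{\left(842 \right)}} = -3731154 + \frac{-1304387 + 174189}{\frac{747 + \left(39 - 34\right) + 2 \cdot 481}{754 + 481} + 842} = -3731154 - \frac{1130198}{\frac{747 + \left(39 - 34\right) + 962}{1235} + 842} = -3731154 - \frac{1130198}{\frac{747 + 5 + 962}{1235} + 842} = -3731154 - \frac{1130198}{\frac{1}{1235} \cdot 1714 + 842} = -3731154 - \frac{1130198}{\frac{1714}{1235} + 842} = -3731154 - \frac{1130198}{\frac{1041584}{1235}} = -3731154 - \frac{697897265}{520792} = - \frac{1943853051233}{520792}$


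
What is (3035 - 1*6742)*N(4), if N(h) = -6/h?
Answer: 11121/2 ≈ 5560.5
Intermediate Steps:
(3035 - 1*6742)*N(4) = (3035 - 1*6742)*(-6/4) = (3035 - 6742)*(-6*¼) = -3707*(-3/2) = 11121/2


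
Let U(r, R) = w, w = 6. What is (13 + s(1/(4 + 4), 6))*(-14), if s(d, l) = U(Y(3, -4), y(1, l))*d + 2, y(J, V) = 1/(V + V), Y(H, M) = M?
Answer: -441/2 ≈ -220.50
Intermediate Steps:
y(J, V) = 1/(2*V)
U(r, R) = 6
s(d, l) = 2 + 6*d (s(d, l) = 6*d + 2 = 2 + 6*d)
(13 + s(1/(4 + 4), 6))*(-14) = (13 + (2 + 6/(4 + 4)))*(-14) = (13 + (2 + 6/8))*(-14) = (13 + (2 + 6*(1/8)))*(-14) = (13 + (2 + 3/4))*(-14) = (13 + 11/4)*(-14) = (63/4)*(-14) = -441/2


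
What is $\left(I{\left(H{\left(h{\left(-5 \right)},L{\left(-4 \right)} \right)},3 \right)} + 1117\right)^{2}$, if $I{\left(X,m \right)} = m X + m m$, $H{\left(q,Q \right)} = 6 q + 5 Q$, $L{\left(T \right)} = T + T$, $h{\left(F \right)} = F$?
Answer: $839056$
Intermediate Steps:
$L{\left(T \right)} = 2 T$
$H{\left(q,Q \right)} = 5 Q + 6 q$
$I{\left(X,m \right)} = m^{2} + X m$ ($I{\left(X,m \right)} = X m + m^{2} = m^{2} + X m$)
$\left(I{\left(H{\left(h{\left(-5 \right)},L{\left(-4 \right)} \right)},3 \right)} + 1117\right)^{2} = \left(3 \left(\left(5 \cdot 2 \left(-4\right) + 6 \left(-5\right)\right) + 3\right) + 1117\right)^{2} = \left(3 \left(\left(5 \left(-8\right) - 30\right) + 3\right) + 1117\right)^{2} = \left(3 \left(\left(-40 - 30\right) + 3\right) + 1117\right)^{2} = \left(3 \left(-70 + 3\right) + 1117\right)^{2} = \left(3 \left(-67\right) + 1117\right)^{2} = \left(-201 + 1117\right)^{2} = 916^{2} = 839056$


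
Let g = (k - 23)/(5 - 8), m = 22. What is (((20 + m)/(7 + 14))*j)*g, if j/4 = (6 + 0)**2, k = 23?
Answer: 0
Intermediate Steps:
j = 144 (j = 4*(6 + 0)**2 = 4*6**2 = 4*36 = 144)
g = 0 (g = (23 - 23)/(5 - 8) = 0/(-3) = 0*(-1/3) = 0)
(((20 + m)/(7 + 14))*j)*g = (((20 + 22)/(7 + 14))*144)*0 = ((42/21)*144)*0 = ((42*(1/21))*144)*0 = (2*144)*0 = 288*0 = 0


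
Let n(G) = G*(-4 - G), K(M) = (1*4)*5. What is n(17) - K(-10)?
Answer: -377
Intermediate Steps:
K(M) = 20 (K(M) = 4*5 = 20)
n(17) - K(-10) = -1*17*(4 + 17) - 1*20 = -1*17*21 - 20 = -357 - 20 = -377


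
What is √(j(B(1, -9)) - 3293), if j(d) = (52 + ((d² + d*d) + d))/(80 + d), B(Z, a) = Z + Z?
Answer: 3*I*√614918/41 ≈ 57.378*I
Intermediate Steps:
B(Z, a) = 2*Z
j(d) = (52 + d + 2*d²)/(80 + d) (j(d) = (52 + ((d² + d²) + d))/(80 + d) = (52 + (2*d² + d))/(80 + d) = (52 + (d + 2*d²))/(80 + d) = (52 + d + 2*d²)/(80 + d))
√(j(B(1, -9)) - 3293) = √((52 + 2*1 + 2*(2*1)²)/(80 + 2*1) - 3293) = √((52 + 2 + 2*2²)/(80 + 2) - 3293) = √((52 + 2 + 2*4)/82 - 3293) = √((52 + 2 + 8)/82 - 3293) = √((1/82)*62 - 3293) = √(31/41 - 3293) = √(-134982/41) = 3*I*√614918/41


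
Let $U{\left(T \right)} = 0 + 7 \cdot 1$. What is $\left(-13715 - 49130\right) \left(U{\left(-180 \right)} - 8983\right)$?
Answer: $564096720$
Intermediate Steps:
$U{\left(T \right)} = 7$ ($U{\left(T \right)} = 0 + 7 = 7$)
$\left(-13715 - 49130\right) \left(U{\left(-180 \right)} - 8983\right) = \left(-13715 - 49130\right) \left(7 - 8983\right) = \left(-62845\right) \left(-8976\right) = 564096720$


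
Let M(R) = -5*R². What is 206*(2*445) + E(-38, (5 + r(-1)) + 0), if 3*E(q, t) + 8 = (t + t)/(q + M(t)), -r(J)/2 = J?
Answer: 155653382/849 ≈ 1.8334e+5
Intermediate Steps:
r(J) = -2*J
E(q, t) = -8/3 + 2*t/(3*(q - 5*t²)) (E(q, t) = -8/3 + ((t + t)/(q - 5*t²))/3 = -8/3 + ((2*t)/(q - 5*t²))/3 = -8/3 + (2*t/(q - 5*t²))/3 = -8/3 + 2*t/(3*(q - 5*t²)))
206*(2*445) + E(-38, (5 + r(-1)) + 0) = 206*(2*445) + 2*(((5 - 2*(-1)) + 0) - 4*(-38) + 20*((5 - 2*(-1)) + 0)²)/(3*(-38 - 5*((5 - 2*(-1)) + 0)²)) = 206*890 + 2*(((5 + 2) + 0) + 152 + 20*((5 + 2) + 0)²)/(3*(-38 - 5*((5 + 2) + 0)²)) = 183340 + 2*((7 + 0) + 152 + 20*(7 + 0)²)/(3*(-38 - 5*(7 + 0)²)) = 183340 + 2*(7 + 152 + 20*7²)/(3*(-38 - 5*7²)) = 183340 + 2*(7 + 152 + 20*49)/(3*(-38 - 5*49)) = 183340 + 2*(7 + 152 + 980)/(3*(-38 - 245)) = 183340 + (⅔)*1139/(-283) = 183340 + (⅔)*(-1/283)*1139 = 183340 - 2278/849 = 155653382/849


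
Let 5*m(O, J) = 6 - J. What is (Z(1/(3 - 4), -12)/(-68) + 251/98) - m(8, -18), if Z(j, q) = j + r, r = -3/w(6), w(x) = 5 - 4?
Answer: -18159/8330 ≈ -2.1800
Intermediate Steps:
w(x) = 1
m(O, J) = 6/5 - J/5 (m(O, J) = (6 - J)/5 = 6/5 - J/5)
r = -3 (r = -3/1 = -3*1 = -3)
Z(j, q) = -3 + j (Z(j, q) = j - 3 = -3 + j)
(Z(1/(3 - 4), -12)/(-68) + 251/98) - m(8, -18) = ((-3 + 1/(3 - 4))/(-68) + 251/98) - (6/5 - ⅕*(-18)) = ((-3 + 1/(-1))*(-1/68) + 251*(1/98)) - (6/5 + 18/5) = ((-3 - 1)*(-1/68) + 251/98) - 1*24/5 = (-4*(-1/68) + 251/98) - 24/5 = (1/17 + 251/98) - 24/5 = 4365/1666 - 24/5 = -18159/8330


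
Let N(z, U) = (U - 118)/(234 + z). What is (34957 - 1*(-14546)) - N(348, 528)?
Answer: 14405168/291 ≈ 49502.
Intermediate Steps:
N(z, U) = (-118 + U)/(234 + z)
(34957 - 1*(-14546)) - N(348, 528) = (34957 - 1*(-14546)) - (-118 + 528)/(234 + 348) = (34957 + 14546) - 410/582 = 49503 - 410/582 = 49503 - 1*205/291 = 49503 - 205/291 = 14405168/291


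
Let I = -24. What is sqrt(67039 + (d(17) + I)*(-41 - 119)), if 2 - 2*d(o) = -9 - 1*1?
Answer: sqrt(69919) ≈ 264.42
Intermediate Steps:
d(o) = 6 (d(o) = 1 - (-9 - 1*1)/2 = 1 - (-9 - 1)/2 = 1 - 1/2*(-10) = 1 + 5 = 6)
sqrt(67039 + (d(17) + I)*(-41 - 119)) = sqrt(67039 + (6 - 24)*(-41 - 119)) = sqrt(67039 - 18*(-160)) = sqrt(67039 + 2880) = sqrt(69919)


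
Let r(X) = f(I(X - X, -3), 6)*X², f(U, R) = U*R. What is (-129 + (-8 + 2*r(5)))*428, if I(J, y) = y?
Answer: -443836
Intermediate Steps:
f(U, R) = R*U
r(X) = -18*X² (r(X) = (6*(-3))*X² = -18*X²)
(-129 + (-8 + 2*r(5)))*428 = (-129 + (-8 + 2*(-18*5²)))*428 = (-129 + (-8 + 2*(-18*25)))*428 = (-129 + (-8 + 2*(-450)))*428 = (-129 + (-8 - 900))*428 = (-129 - 908)*428 = -1037*428 = -443836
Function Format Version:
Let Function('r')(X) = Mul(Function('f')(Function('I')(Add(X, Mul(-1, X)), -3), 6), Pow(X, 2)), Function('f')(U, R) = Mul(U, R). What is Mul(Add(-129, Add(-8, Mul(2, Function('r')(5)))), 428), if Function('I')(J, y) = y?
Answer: -443836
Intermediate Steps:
Function('f')(U, R) = Mul(R, U)
Function('r')(X) = Mul(-18, Pow(X, 2)) (Function('r')(X) = Mul(Mul(6, -3), Pow(X, 2)) = Mul(-18, Pow(X, 2)))
Mul(Add(-129, Add(-8, Mul(2, Function('r')(5)))), 428) = Mul(Add(-129, Add(-8, Mul(2, Mul(-18, Pow(5, 2))))), 428) = Mul(Add(-129, Add(-8, Mul(2, Mul(-18, 25)))), 428) = Mul(Add(-129, Add(-8, Mul(2, -450))), 428) = Mul(Add(-129, Add(-8, -900)), 428) = Mul(Add(-129, -908), 428) = Mul(-1037, 428) = -443836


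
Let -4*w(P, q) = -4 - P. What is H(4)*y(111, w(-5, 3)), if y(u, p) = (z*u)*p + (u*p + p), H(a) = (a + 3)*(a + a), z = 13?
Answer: -21770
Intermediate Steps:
H(a) = 2*a*(3 + a) (H(a) = (3 + a)*(2*a) = 2*a*(3 + a))
w(P, q) = 1 + P/4 (w(P, q) = -(-4 - P)/4 = 1 + P/4)
y(u, p) = p + 14*p*u (y(u, p) = (13*u)*p + (u*p + p) = 13*p*u + (p*u + p) = 13*p*u + (p + p*u) = p + 14*p*u)
H(4)*y(111, w(-5, 3)) = (2*4*(3 + 4))*((1 + (¼)*(-5))*(1 + 14*111)) = (2*4*7)*((1 - 5/4)*(1 + 1554)) = 56*(-¼*1555) = 56*(-1555/4) = -21770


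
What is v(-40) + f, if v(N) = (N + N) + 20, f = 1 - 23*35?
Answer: -864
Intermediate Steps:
f = -804 (f = 1 - 805 = -804)
v(N) = 20 + 2*N (v(N) = 2*N + 20 = 20 + 2*N)
v(-40) + f = (20 + 2*(-40)) - 804 = (20 - 80) - 804 = -60 - 804 = -864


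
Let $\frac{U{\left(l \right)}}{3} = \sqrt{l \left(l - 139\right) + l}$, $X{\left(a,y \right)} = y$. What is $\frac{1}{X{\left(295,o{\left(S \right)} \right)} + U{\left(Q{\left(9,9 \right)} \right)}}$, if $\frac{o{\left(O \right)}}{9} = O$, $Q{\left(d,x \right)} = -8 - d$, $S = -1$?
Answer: $\frac{1}{2626} + \frac{\sqrt{2635}}{7878} \approx 0.0068967$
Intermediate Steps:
$o{\left(O \right)} = 9 O$
$U{\left(l \right)} = 3 \sqrt{l + l \left(-139 + l\right)}$ ($U{\left(l \right)} = 3 \sqrt{l \left(l - 139\right) + l} = 3 \sqrt{l \left(-139 + l\right) + l} = 3 \sqrt{l + l \left(-139 + l\right)}$)
$\frac{1}{X{\left(295,o{\left(S \right)} \right)} + U{\left(Q{\left(9,9 \right)} \right)}} = \frac{1}{9 \left(-1\right) + 3 \sqrt{\left(-8 - 9\right) \left(-138 - 17\right)}} = \frac{1}{-9 + 3 \sqrt{\left(-8 - 9\right) \left(-138 - 17\right)}} = \frac{1}{-9 + 3 \sqrt{- 17 \left(-138 - 17\right)}} = \frac{1}{-9 + 3 \sqrt{\left(-17\right) \left(-155\right)}} = \frac{1}{-9 + 3 \sqrt{2635}}$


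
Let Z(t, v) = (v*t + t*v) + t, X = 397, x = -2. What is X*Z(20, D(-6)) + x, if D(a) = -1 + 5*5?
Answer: 389058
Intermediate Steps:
D(a) = 24 (D(a) = -1 + 25 = 24)
Z(t, v) = t + 2*t*v (Z(t, v) = (t*v + t*v) + t = 2*t*v + t = t + 2*t*v)
X*Z(20, D(-6)) + x = 397*(20*(1 + 2*24)) - 2 = 397*(20*(1 + 48)) - 2 = 397*(20*49) - 2 = 397*980 - 2 = 389060 - 2 = 389058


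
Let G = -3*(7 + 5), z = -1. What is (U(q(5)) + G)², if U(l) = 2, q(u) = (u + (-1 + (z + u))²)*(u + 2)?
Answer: 1156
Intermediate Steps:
q(u) = (2 + u)*(u + (-2 + u)²) (q(u) = (u + (-1 + (-1 + u))²)*(u + 2) = (u + (-2 + u)²)*(2 + u) = (2 + u)*(u + (-2 + u)²))
G = -36 (G = -3*12 = -36)
(U(q(5)) + G)² = (2 - 36)² = (-34)² = 1156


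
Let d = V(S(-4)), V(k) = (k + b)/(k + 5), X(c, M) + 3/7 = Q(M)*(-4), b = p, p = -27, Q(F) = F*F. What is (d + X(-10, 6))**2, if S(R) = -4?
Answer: 1507984/49 ≈ 30775.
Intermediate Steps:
Q(F) = F**2
b = -27
X(c, M) = -3/7 - 4*M**2 (X(c, M) = -3/7 + M**2*(-4) = -3/7 - 4*M**2)
V(k) = (-27 + k)/(5 + k) (V(k) = (k - 27)/(k + 5) = (-27 + k)/(5 + k))
d = -31 (d = (-27 - 4)/(5 - 4) = -31/1 = 1*(-31) = -31)
(d + X(-10, 6))**2 = (-31 + (-3/7 - 4*6**2))**2 = (-31 + (-3/7 - 4*36))**2 = (-31 + (-3/7 - 144))**2 = (-31 - 1011/7)**2 = (-1228/7)**2 = 1507984/49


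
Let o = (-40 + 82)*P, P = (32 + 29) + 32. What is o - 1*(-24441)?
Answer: 28347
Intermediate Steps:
P = 93 (P = 61 + 32 = 93)
o = 3906 (o = (-40 + 82)*93 = 42*93 = 3906)
o - 1*(-24441) = 3906 - 1*(-24441) = 3906 + 24441 = 28347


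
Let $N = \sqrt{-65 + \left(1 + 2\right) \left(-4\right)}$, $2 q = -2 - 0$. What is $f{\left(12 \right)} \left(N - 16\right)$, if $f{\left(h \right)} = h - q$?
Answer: $-208 + 13 i \sqrt{77} \approx -208.0 + 114.07 i$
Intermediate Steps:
$q = -1$ ($q = \frac{-2 - 0}{2} = \frac{-2 + 0}{2} = \frac{1}{2} \left(-2\right) = -1$)
$f{\left(h \right)} = 1 + h$ ($f{\left(h \right)} = h - -1 = h + 1 = 1 + h$)
$N = i \sqrt{77}$ ($N = \sqrt{-65 + 3 \left(-4\right)} = \sqrt{-65 - 12} = \sqrt{-77} = i \sqrt{77} \approx 8.775 i$)
$f{\left(12 \right)} \left(N - 16\right) = \left(1 + 12\right) \left(i \sqrt{77} - 16\right) = 13 \left(-16 + i \sqrt{77}\right) = -208 + 13 i \sqrt{77}$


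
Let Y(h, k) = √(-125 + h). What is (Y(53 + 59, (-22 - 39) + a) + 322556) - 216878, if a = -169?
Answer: 105678 + I*√13 ≈ 1.0568e+5 + 3.6056*I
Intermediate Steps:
(Y(53 + 59, (-22 - 39) + a) + 322556) - 216878 = (√(-125 + (53 + 59)) + 322556) - 216878 = (√(-125 + 112) + 322556) - 216878 = (√(-13) + 322556) - 216878 = (I*√13 + 322556) - 216878 = (322556 + I*√13) - 216878 = 105678 + I*√13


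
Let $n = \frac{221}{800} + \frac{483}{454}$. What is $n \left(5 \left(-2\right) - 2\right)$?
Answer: $- \frac{730101}{45400} \approx -16.082$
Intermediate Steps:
$n = \frac{243367}{181600}$ ($n = 221 \cdot \frac{1}{800} + 483 \cdot \frac{1}{454} = \frac{221}{800} + \frac{483}{454} = \frac{243367}{181600} \approx 1.3401$)
$n \left(5 \left(-2\right) - 2\right) = \frac{243367 \left(5 \left(-2\right) - 2\right)}{181600} = \frac{243367 \left(-10 - 2\right)}{181600} = \frac{243367}{181600} \left(-12\right) = - \frac{730101}{45400}$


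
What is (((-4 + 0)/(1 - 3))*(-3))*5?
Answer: -30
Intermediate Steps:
(((-4 + 0)/(1 - 3))*(-3))*5 = (-4/(-2)*(-3))*5 = (-4*(-½)*(-3))*5 = (2*(-3))*5 = -6*5 = -30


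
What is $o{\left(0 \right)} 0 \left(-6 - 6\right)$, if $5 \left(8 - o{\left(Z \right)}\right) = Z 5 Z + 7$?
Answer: $0$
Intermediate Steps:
$o{\left(Z \right)} = \frac{33}{5} - Z^{2}$ ($o{\left(Z \right)} = 8 - \frac{Z 5 Z + 7}{5} = 8 - \frac{5 Z Z + 7}{5} = 8 - \frac{5 Z^{2} + 7}{5} = 8 - \frac{7 + 5 Z^{2}}{5} = 8 - \left(\frac{7}{5} + Z^{2}\right) = \frac{33}{5} - Z^{2}$)
$o{\left(0 \right)} 0 \left(-6 - 6\right) = \left(\frac{33}{5} - 0^{2}\right) 0 \left(-6 - 6\right) = \left(\frac{33}{5} - 0\right) 0 \left(-12\right) = \left(\frac{33}{5} + 0\right) 0 = \frac{33}{5} \cdot 0 = 0$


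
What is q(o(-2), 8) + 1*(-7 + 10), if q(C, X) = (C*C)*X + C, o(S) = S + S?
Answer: 127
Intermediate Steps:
o(S) = 2*S
q(C, X) = C + X*C² (q(C, X) = C²*X + C = X*C² + C = C + X*C²)
q(o(-2), 8) + 1*(-7 + 10) = (2*(-2))*(1 + (2*(-2))*8) + 1*(-7 + 10) = -4*(1 - 4*8) + 1*3 = -4*(1 - 32) + 3 = -4*(-31) + 3 = 124 + 3 = 127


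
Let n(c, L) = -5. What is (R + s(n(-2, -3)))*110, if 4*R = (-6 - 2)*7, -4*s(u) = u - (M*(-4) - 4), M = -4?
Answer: -2145/2 ≈ -1072.5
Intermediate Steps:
s(u) = 3 - u/4 (s(u) = -(u - (-4*(-4) - 4))/4 = -(u - (16 - 4))/4 = -(u - 1*12)/4 = -(u - 12)/4 = -(-12 + u)/4 = 3 - u/4)
R = -14 (R = ((-6 - 2)*7)/4 = (-8*7)/4 = (1/4)*(-56) = -14)
(R + s(n(-2, -3)))*110 = (-14 + (3 - 1/4*(-5)))*110 = (-14 + (3 + 5/4))*110 = (-14 + 17/4)*110 = -39/4*110 = -2145/2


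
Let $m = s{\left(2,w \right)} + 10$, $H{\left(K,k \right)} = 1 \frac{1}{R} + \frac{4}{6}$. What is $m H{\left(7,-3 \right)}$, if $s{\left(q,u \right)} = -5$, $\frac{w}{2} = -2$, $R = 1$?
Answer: $\frac{25}{3} \approx 8.3333$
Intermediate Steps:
$H{\left(K,k \right)} = \frac{5}{3}$ ($H{\left(K,k \right)} = 1 \cdot 1^{-1} + \frac{4}{6} = 1 \cdot 1 + 4 \cdot \frac{1}{6} = 1 + \frac{2}{3} = \frac{5}{3}$)
$w = -4$ ($w = 2 \left(-2\right) = -4$)
$m = 5$ ($m = -5 + 10 = 5$)
$m H{\left(7,-3 \right)} = 5 \cdot \frac{5}{3} = \frac{25}{3}$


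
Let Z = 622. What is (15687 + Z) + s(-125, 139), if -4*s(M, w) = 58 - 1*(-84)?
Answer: 32547/2 ≈ 16274.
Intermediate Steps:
s(M, w) = -71/2 (s(M, w) = -(58 - 1*(-84))/4 = -(58 + 84)/4 = -¼*142 = -71/2)
(15687 + Z) + s(-125, 139) = (15687 + 622) - 71/2 = 16309 - 71/2 = 32547/2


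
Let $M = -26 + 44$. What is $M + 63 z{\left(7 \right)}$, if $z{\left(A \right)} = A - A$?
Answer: $18$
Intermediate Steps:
$z{\left(A \right)} = 0$
$M = 18$
$M + 63 z{\left(7 \right)} = 18 + 63 \cdot 0 = 18 + 0 = 18$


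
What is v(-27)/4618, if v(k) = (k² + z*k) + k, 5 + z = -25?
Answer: 756/2309 ≈ 0.32741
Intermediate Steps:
z = -30 (z = -5 - 25 = -30)
v(k) = k² - 29*k (v(k) = (k² - 30*k) + k = k² - 29*k)
v(-27)/4618 = -27*(-29 - 27)/4618 = -27*(-56)*(1/4618) = 1512*(1/4618) = 756/2309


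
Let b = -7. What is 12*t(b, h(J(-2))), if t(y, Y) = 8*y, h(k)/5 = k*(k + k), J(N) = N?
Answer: -672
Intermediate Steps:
h(k) = 10*k**2 (h(k) = 5*(k*(k + k)) = 5*(k*(2*k)) = 5*(2*k**2) = 10*k**2)
12*t(b, h(J(-2))) = 12*(8*(-7)) = 12*(-56) = -672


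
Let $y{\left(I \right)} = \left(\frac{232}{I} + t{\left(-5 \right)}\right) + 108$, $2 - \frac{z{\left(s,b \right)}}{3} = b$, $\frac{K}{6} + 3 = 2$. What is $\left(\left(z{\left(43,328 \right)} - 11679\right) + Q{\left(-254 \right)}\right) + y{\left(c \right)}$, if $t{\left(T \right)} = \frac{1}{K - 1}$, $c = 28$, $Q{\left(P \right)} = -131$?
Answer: $- \frac{88703}{7} \approx -12672.0$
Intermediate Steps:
$K = -6$ ($K = -18 + 6 \cdot 2 = -18 + 12 = -6$)
$z{\left(s,b \right)} = 6 - 3 b$
$t{\left(T \right)} = - \frac{1}{7}$ ($t{\left(T \right)} = \frac{1}{-6 - 1} = \frac{1}{-7} = - \frac{1}{7}$)
$y{\left(I \right)} = \frac{755}{7} + \frac{232}{I}$ ($y{\left(I \right)} = \left(\frac{232}{I} - \frac{1}{7}\right) + 108 = \left(- \frac{1}{7} + \frac{232}{I}\right) + 108 = \frac{755}{7} + \frac{232}{I}$)
$\left(\left(z{\left(43,328 \right)} - 11679\right) + Q{\left(-254 \right)}\right) + y{\left(c \right)} = \left(\left(\left(6 - 984\right) - 11679\right) - 131\right) + \left(\frac{755}{7} + \frac{232}{28}\right) = \left(\left(\left(6 - 984\right) - 11679\right) - 131\right) + \left(\frac{755}{7} + 232 \cdot \frac{1}{28}\right) = \left(\left(-978 - 11679\right) - 131\right) + \left(\frac{755}{7} + \frac{58}{7}\right) = \left(-12657 - 131\right) + \frac{813}{7} = -12788 + \frac{813}{7} = - \frac{88703}{7}$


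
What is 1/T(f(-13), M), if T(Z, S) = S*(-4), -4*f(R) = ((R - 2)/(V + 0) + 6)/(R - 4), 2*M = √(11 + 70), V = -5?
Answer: -1/18 ≈ -0.055556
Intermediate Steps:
M = 9/2 (M = √(11 + 70)/2 = √81/2 = (½)*9 = 9/2 ≈ 4.5000)
f(R) = -(32/5 - R/5)/(4*(-4 + R)) (f(R) = -((R - 2)/(-5 + 0) + 6)/(4*(R - 4)) = -((-2 + R)/(-5) + 6)/(4*(-4 + R)) = -((-2 + R)*(-⅕) + 6)/(4*(-4 + R)) = -((⅖ - R/5) + 6)/(4*(-4 + R)) = -(32/5 - R/5)/(4*(-4 + R)))
T(Z, S) = -4*S
1/T(f(-13), M) = 1/(-4*9/2) = 1/(-18) = -1/18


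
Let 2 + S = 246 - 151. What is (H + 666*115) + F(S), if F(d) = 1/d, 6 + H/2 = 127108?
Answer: 30763843/93 ≈ 3.3079e+5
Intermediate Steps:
H = 254204 (H = -12 + 2*127108 = -12 + 254216 = 254204)
S = 93 (S = -2 + (246 - 151) = -2 + 95 = 93)
(H + 666*115) + F(S) = (254204 + 666*115) + 1/93 = (254204 + 76590) + 1/93 = 330794 + 1/93 = 30763843/93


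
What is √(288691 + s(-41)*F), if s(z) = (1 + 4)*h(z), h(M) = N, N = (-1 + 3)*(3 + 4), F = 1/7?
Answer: √288701 ≈ 537.31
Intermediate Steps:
F = ⅐ ≈ 0.14286
N = 14 (N = 2*7 = 14)
h(M) = 14
s(z) = 70 (s(z) = (1 + 4)*14 = 5*14 = 70)
√(288691 + s(-41)*F) = √(288691 + 70*(⅐)) = √(288691 + 10) = √288701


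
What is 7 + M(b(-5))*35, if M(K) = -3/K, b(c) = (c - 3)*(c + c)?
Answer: 91/16 ≈ 5.6875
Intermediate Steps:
b(c) = 2*c*(-3 + c) (b(c) = (-3 + c)*(2*c) = 2*c*(-3 + c))
7 + M(b(-5))*35 = 7 - 3*(-1/(10*(-3 - 5)))*35 = 7 - 3/(2*(-5)*(-8))*35 = 7 - 3/80*35 = 7 - 21/16 = 91/16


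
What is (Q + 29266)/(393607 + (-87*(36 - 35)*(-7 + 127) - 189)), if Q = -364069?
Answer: -334803/382978 ≈ -0.87421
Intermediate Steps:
(Q + 29266)/(393607 + (-87*(36 - 35)*(-7 + 127) - 189)) = (-364069 + 29266)/(393607 + (-87*(36 - 35)*(-7 + 127) - 189)) = -334803/(393607 + (-87*120 - 189)) = -334803/(393607 + (-10440 - 189)) = -334803/(393607 - 10629) = -334803/382978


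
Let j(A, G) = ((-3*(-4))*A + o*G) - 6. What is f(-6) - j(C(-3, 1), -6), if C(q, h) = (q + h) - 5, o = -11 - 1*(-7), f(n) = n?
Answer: 60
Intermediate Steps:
o = -4 (o = -11 + 7 = -4)
C(q, h) = -5 + h + q (C(q, h) = (h + q) - 5 = -5 + h + q)
j(A, G) = -6 - 4*G + 12*A (j(A, G) = ((-3*(-4))*A - 4*G) - 6 = (12*A - 4*G) - 6 = (-4*G + 12*A) - 6 = -6 - 4*G + 12*A)
f(-6) - j(C(-3, 1), -6) = -6 - (-6 - 4*(-6) + 12*(-5 + 1 - 3)) = -6 - (-6 + 24 + 12*(-7)) = -6 - (-6 + 24 - 84) = -6 - 1*(-66) = -6 + 66 = 60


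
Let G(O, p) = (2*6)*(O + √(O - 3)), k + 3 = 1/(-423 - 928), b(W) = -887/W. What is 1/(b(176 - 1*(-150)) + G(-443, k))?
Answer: -565252378/3013245083233 - 1275312*I*√446/3013245083233 ≈ -0.00018759 - 8.9382e-6*I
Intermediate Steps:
k = -4054/1351 (k = -3 + 1/(-423 - 928) = -3 + 1/(-1351) = -3 - 1/1351 = -4054/1351 ≈ -3.0007)
G(O, p) = 12*O + 12*√(-3 + O) (G(O, p) = 12*(O + √(-3 + O)) = 12*O + 12*√(-3 + O))
1/(b(176 - 1*(-150)) + G(-443, k)) = 1/(-887/(176 - 1*(-150)) + (12*(-443) + 12*√(-3 - 443))) = 1/(-887/(176 + 150) + (-5316 + 12*√(-446))) = 1/(-887/326 + (-5316 + 12*(I*√446))) = 1/(-887*1/326 + (-5316 + 12*I*√446)) = 1/(-887/326 + (-5316 + 12*I*√446)) = 1/(-1733903/326 + 12*I*√446)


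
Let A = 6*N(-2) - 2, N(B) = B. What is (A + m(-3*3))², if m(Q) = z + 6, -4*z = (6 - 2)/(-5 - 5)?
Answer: 6241/100 ≈ 62.410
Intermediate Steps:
z = ⅒ (z = -(6 - 2)/(4*(-5 - 5)) = -1/(-10) = -(-1)/10 = -¼*(-⅖) = ⅒ ≈ 0.10000)
A = -14 (A = 6*(-2) - 2 = -12 - 2 = -14)
m(Q) = 61/10 (m(Q) = ⅒ + 6 = 61/10)
(A + m(-3*3))² = (-14 + 61/10)² = (-79/10)² = 6241/100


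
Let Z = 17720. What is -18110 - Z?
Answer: -35830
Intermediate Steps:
-18110 - Z = -18110 - 1*17720 = -18110 - 17720 = -35830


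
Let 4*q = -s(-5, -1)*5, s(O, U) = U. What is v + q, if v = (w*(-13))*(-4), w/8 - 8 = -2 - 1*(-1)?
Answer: 11653/4 ≈ 2913.3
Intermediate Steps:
w = 56 (w = 64 + 8*(-2 - 1*(-1)) = 64 + 8*(-2 + 1) = 64 + 8*(-1) = 64 - 8 = 56)
v = 2912 (v = (56*(-13))*(-4) = -728*(-4) = 2912)
q = 5/4 (q = (-1*(-1)*5)/4 = (1*5)/4 = (¼)*5 = 5/4 ≈ 1.2500)
v + q = 2912 + 5/4 = 11653/4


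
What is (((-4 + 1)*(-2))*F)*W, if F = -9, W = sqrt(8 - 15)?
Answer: -54*I*sqrt(7) ≈ -142.87*I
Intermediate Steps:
W = I*sqrt(7) (W = sqrt(-7) = I*sqrt(7) ≈ 2.6458*I)
(((-4 + 1)*(-2))*F)*W = (((-4 + 1)*(-2))*(-9))*(I*sqrt(7)) = (-3*(-2)*(-9))*(I*sqrt(7)) = (6*(-9))*(I*sqrt(7)) = -54*I*sqrt(7)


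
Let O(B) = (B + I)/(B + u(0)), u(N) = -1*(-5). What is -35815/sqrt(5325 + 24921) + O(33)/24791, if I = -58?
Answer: -25/942058 - 35815*sqrt(6)/426 ≈ -205.94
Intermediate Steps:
u(N) = 5
O(B) = (-58 + B)/(5 + B) (O(B) = (B - 58)/(B + 5) = (-58 + B)/(5 + B))
-35815/sqrt(5325 + 24921) + O(33)/24791 = -35815/sqrt(5325 + 24921) + ((-58 + 33)/(5 + 33))/24791 = -35815*sqrt(6)/426 + (-25/38)*(1/24791) = -35815*sqrt(6)/426 + ((1/38)*(-25))*(1/24791) = -35815*sqrt(6)/426 - 25/38*1/24791 = -35815*sqrt(6)/426 - 25/942058 = -25/942058 - 35815*sqrt(6)/426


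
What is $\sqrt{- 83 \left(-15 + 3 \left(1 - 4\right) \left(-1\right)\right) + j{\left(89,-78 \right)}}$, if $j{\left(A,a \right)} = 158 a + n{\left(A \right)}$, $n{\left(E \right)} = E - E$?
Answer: $9 i \sqrt{146} \approx 108.75 i$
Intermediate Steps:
$n{\left(E \right)} = 0$
$j{\left(A,a \right)} = 158 a$ ($j{\left(A,a \right)} = 158 a + 0 = 158 a$)
$\sqrt{- 83 \left(-15 + 3 \left(1 - 4\right) \left(-1\right)\right) + j{\left(89,-78 \right)}} = \sqrt{- 83 \left(-15 + 3 \left(1 - 4\right) \left(-1\right)\right) + 158 \left(-78\right)} = \sqrt{- 83 \left(-15 + 3 \left(-3\right) \left(-1\right)\right) - 12324} = \sqrt{- 83 \left(-15 - -9\right) - 12324} = \sqrt{- 83 \left(-15 + 9\right) - 12324} = \sqrt{\left(-83\right) \left(-6\right) - 12324} = \sqrt{498 - 12324} = \sqrt{-11826} = 9 i \sqrt{146}$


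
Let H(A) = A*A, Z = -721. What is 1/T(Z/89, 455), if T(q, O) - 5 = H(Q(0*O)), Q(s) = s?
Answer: 1/5 ≈ 0.20000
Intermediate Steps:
H(A) = A**2
T(q, O) = 5 (T(q, O) = 5 + (0*O)**2 = 5 + 0**2 = 5 + 0 = 5)
1/T(Z/89, 455) = 1/5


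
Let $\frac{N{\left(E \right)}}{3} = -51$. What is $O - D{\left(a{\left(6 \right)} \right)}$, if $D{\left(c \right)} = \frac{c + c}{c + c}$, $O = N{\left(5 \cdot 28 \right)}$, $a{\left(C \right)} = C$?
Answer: $-154$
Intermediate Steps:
$N{\left(E \right)} = -153$ ($N{\left(E \right)} = 3 \left(-51\right) = -153$)
$O = -153$
$D{\left(c \right)} = 1$ ($D{\left(c \right)} = \frac{2 c}{2 c} = 2 c \frac{1}{2 c} = 1$)
$O - D{\left(a{\left(6 \right)} \right)} = -153 - 1 = -154$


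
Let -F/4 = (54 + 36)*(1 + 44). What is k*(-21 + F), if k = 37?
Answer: -600177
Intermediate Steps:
F = -16200 (F = -4*(54 + 36)*(1 + 44) = -360*45 = -4*4050 = -16200)
k*(-21 + F) = 37*(-21 - 16200) = 37*(-16221) = -600177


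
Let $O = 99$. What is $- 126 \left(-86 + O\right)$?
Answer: $-1638$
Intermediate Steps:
$- 126 \left(-86 + O\right) = - 126 \left(-86 + 99\right) = \left(-126\right) 13 = -1638$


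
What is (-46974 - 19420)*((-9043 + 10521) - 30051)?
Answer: 1897075762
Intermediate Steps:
(-46974 - 19420)*((-9043 + 10521) - 30051) = -66394*(1478 - 30051) = -66394*(-28573) = 1897075762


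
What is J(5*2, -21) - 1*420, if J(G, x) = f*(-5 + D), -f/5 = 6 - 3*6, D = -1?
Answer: -780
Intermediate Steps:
f = 60 (f = -5*(6 - 3*6) = -5*(6 - 18) = -5*(-12) = 60)
J(G, x) = -360 (J(G, x) = 60*(-5 - 1) = 60*(-6) = -360)
J(5*2, -21) - 1*420 = -360 - 1*420 = -360 - 420 = -780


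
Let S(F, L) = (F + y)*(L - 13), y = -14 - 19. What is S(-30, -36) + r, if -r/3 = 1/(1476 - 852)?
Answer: 642095/208 ≈ 3087.0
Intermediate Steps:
r = -1/208 (r = -3/(1476 - 852) = -3/624 = -3*1/624 = -1/208 ≈ -0.0048077)
y = -33
S(F, L) = (-33 + F)*(-13 + L) (S(F, L) = (F - 33)*(L - 13) = (-33 + F)*(-13 + L))
S(-30, -36) + r = (429 - 33*(-36) - 13*(-30) - 30*(-36)) - 1/208 = (429 + 1188 + 390 + 1080) - 1/208 = 3087 - 1/208 = 642095/208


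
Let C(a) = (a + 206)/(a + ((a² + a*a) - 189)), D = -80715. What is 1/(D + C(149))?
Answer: -44362/3580678475 ≈ -1.2389e-5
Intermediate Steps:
C(a) = (206 + a)/(-189 + a + 2*a²) (C(a) = (206 + a)/(a + ((a² + a²) - 189)) = (206 + a)/(a + (2*a² - 189)) = (206 + a)/(a + (-189 + 2*a²)) = (206 + a)/(-189 + a + 2*a²))
1/(D + C(149)) = 1/(-80715 + (206 + 149)/(-189 + 149 + 2*149²)) = 1/(-80715 + 355/(-189 + 149 + 2*22201)) = 1/(-80715 + 355/(-189 + 149 + 44402)) = 1/(-80715 + 355/44362) = 1/(-3580678475/44362) = -44362/3580678475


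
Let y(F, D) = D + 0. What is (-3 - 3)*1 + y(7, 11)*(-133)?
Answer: -1469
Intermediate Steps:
y(F, D) = D
(-3 - 3)*1 + y(7, 11)*(-133) = (-3 - 3)*1 + 11*(-133) = -6*1 - 1463 = -6 - 1463 = -1469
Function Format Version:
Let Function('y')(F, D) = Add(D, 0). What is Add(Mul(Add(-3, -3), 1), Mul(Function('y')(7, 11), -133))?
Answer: -1469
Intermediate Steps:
Function('y')(F, D) = D
Add(Mul(Add(-3, -3), 1), Mul(Function('y')(7, 11), -133)) = Add(Mul(Add(-3, -3), 1), Mul(11, -133)) = Add(Mul(-6, 1), -1463) = Add(-6, -1463) = -1469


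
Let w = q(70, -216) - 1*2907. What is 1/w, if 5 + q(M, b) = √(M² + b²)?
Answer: -728/2107047 - √12889/4214094 ≈ -0.00037245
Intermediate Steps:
q(M, b) = -5 + √(M² + b²)
w = -2912 + 2*√12889 (w = (-5 + √(70² + (-216)²)) - 1*2907 = (-5 + √(4900 + 46656)) - 2907 = (-5 + √51556) - 2907 = (-5 + 2*√12889) - 2907 = -2912 + 2*√12889 ≈ -2684.9)
1/w = 1/(-2912 + 2*√12889)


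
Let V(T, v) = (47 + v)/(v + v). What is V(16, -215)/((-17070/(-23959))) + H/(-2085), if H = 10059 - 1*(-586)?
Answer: -1162383433/255068475 ≈ -4.5571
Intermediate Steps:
V(T, v) = (47 + v)/(2*v) (V(T, v) = (47 + v)/((2*v)) = (47 + v)*(1/(2*v)) = (47 + v)/(2*v))
H = 10645 (H = 10059 + 586 = 10645)
V(16, -215)/((-17070/(-23959))) + H/(-2085) = ((1/2)*(47 - 215)/(-215))/((-17070/(-23959))) + 10645/(-2085) = ((1/2)*(-1/215)*(-168))/((-17070*(-1/23959))) + 10645*(-1/2085) = 84/(215*(17070/23959)) - 2129/417 = (84/215)*(23959/17070) - 2129/417 = 335426/611675 - 2129/417 = -1162383433/255068475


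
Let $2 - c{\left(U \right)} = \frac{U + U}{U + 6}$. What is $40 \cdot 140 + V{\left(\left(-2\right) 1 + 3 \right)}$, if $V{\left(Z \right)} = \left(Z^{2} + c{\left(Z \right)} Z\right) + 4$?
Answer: $\frac{39247}{7} \approx 5606.7$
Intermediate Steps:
$c{\left(U \right)} = 2 - \frac{2 U}{6 + U}$ ($c{\left(U \right)} = 2 - \frac{U + U}{U + 6} = 2 - \frac{2 U}{6 + U}$)
$V{\left(Z \right)} = 4 + Z^{2} + \frac{12 Z}{6 + Z}$ ($V{\left(Z \right)} = \left(Z^{2} + \frac{12}{6 + Z} Z\right) + 4 = \left(Z^{2} + \frac{12 Z}{6 + Z}\right) + 4 = 4 + Z^{2} + \frac{12 Z}{6 + Z}$)
$40 \cdot 140 + V{\left(\left(-2\right) 1 + 3 \right)} = 40 \cdot 140 + \frac{12 \left(\left(-2\right) 1 + 3\right) + \left(4 + \left(\left(-2\right) 1 + 3\right)^{2}\right) \left(6 + \left(\left(-2\right) 1 + 3\right)\right)}{6 + \left(\left(-2\right) 1 + 3\right)} = 5600 + \frac{12 \left(-2 + 3\right) + \left(4 + \left(-2 + 3\right)^{2}\right) \left(6 + \left(-2 + 3\right)\right)}{6 + \left(-2 + 3\right)} = 5600 + \frac{12 \cdot 1 + \left(4 + 1^{2}\right) \left(6 + 1\right)}{6 + 1} = 5600 + \frac{12 + \left(4 + 1\right) 7}{7} = 5600 + \frac{12 + 5 \cdot 7}{7} = 5600 + \frac{12 + 35}{7} = 5600 + \frac{1}{7} \cdot 47 = 5600 + \frac{47}{7} = \frac{39247}{7}$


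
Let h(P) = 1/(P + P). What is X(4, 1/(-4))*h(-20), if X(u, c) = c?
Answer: 1/160 ≈ 0.0062500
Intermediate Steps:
h(P) = 1/(2*P)
X(4, 1/(-4))*h(-20) = ((½)/(-20))/(-4) = -(-1)/(8*20) = -¼*(-1/40) = 1/160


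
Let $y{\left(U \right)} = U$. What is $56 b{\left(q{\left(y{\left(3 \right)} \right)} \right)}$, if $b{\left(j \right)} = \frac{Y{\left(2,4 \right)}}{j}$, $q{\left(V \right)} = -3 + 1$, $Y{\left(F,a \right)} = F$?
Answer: $-56$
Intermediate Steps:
$q{\left(V \right)} = -2$
$b{\left(j \right)} = \frac{2}{j}$
$56 b{\left(q{\left(y{\left(3 \right)} \right)} \right)} = 56 \frac{2}{-2} = 56 \cdot 2 \left(- \frac{1}{2}\right) = 56 \left(-1\right) = -56$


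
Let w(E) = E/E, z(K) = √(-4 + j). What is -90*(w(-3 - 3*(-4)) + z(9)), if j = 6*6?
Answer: -90 - 360*√2 ≈ -599.12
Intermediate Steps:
j = 36
z(K) = 4*√2 (z(K) = √(-4 + 36) = √32 = 4*√2)
w(E) = 1
-90*(w(-3 - 3*(-4)) + z(9)) = -90*(1 + 4*√2) = -90 - 360*√2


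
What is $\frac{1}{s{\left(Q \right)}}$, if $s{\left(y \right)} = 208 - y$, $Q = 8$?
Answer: $\frac{1}{200} \approx 0.005$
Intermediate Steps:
$\frac{1}{s{\left(Q \right)}} = \frac{1}{208 - 8} = \frac{1}{200}$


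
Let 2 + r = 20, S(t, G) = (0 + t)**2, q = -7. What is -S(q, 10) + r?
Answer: -31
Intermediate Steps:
S(t, G) = t**2
r = 18 (r = -2 + 20 = 18)
-S(q, 10) + r = -1*(-7)**2 + 18 = -1*49 + 18 = -49 + 18 = -31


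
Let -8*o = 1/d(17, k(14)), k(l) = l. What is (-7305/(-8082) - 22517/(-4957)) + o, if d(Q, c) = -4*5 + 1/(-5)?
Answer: 29416746967/5395079832 ≈ 5.4525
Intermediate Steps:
d(Q, c) = -101/5 (d(Q, c) = -20 - ⅕ = -101/5)
o = 5/808 (o = -1/(8*(-101/5)) = -⅛*(-5/101) = 5/808 ≈ 0.0061881)
(-7305/(-8082) - 22517/(-4957)) + o = (-7305/(-8082) - 22517/(-4957)) + 5/808 = (-7305*(-1/8082) - 22517*(-1/4957)) + 5/808 = (2435/2694 + 22517/4957) + 5/808 = 72731093/13354158 + 5/808 = 29416746967/5395079832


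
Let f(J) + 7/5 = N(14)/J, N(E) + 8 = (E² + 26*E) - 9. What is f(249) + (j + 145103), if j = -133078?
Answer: 4990699/415 ≈ 12026.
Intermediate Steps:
N(E) = -17 + E² + 26*E (N(E) = -8 + ((E² + 26*E) - 9) = -8 + (-9 + E² + 26*E) = -17 + E² + 26*E)
f(J) = -7/5 + 543/J (f(J) = -7/5 + (-17 + 14² + 26*14)/J = -7/5 + (-17 + 196 + 364)/J = -7/5 + 543/J)
f(249) + (j + 145103) = (-7/5 + 543/249) + (-133078 + 145103) = (-7/5 + 543*(1/249)) + 12025 = (-7/5 + 181/83) + 12025 = 324/415 + 12025 = 4990699/415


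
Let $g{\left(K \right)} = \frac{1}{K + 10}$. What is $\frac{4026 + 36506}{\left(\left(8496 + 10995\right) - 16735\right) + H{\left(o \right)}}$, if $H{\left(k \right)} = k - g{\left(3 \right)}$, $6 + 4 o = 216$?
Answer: $\frac{1053832}{73019} \approx 14.432$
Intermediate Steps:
$g{\left(K \right)} = \frac{1}{10 + K}$
$o = \frac{105}{2}$ ($o = - \frac{3}{2} + \frac{1}{4} \cdot 216 = - \frac{3}{2} + 54 = \frac{105}{2} \approx 52.5$)
$H{\left(k \right)} = - \frac{1}{13} + k$ ($H{\left(k \right)} = k - \frac{1}{10 + 3} = k - \frac{1}{13} = - \frac{1}{13} + k$)
$\frac{4026 + 36506}{\left(\left(8496 + 10995\right) - 16735\right) + H{\left(o \right)}} = \frac{4026 + 36506}{\left(\left(8496 + 10995\right) - 16735\right) + \left(- \frac{1}{13} + \frac{105}{2}\right)} = \frac{40532}{\left(19491 - 16735\right) + \frac{1363}{26}} = \frac{40532}{2756 + \frac{1363}{26}} = \frac{40532}{\frac{73019}{26}} = 40532 \cdot \frac{26}{73019} = \frac{1053832}{73019}$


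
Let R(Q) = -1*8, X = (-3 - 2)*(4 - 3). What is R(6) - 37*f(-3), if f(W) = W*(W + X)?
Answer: -896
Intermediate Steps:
X = -5 (X = -5*1 = -5)
f(W) = W*(-5 + W) (f(W) = W*(W - 5) = W*(-5 + W))
R(Q) = -8
R(6) - 37*f(-3) = -8 - (-111)*(-5 - 3) = -8 - (-111)*(-8) = -8 - 37*24 = -8 - 888 = -896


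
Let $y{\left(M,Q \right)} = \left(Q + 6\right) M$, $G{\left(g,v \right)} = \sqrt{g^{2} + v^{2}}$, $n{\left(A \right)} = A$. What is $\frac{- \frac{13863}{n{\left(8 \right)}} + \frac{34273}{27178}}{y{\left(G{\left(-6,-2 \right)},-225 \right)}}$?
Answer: $\frac{37649443 \sqrt{10}}{95231712} \approx 1.2502$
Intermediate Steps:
$y{\left(M,Q \right)} = M \left(6 + Q\right)$ ($y{\left(M,Q \right)} = \left(6 + Q\right) M = M \left(6 + Q\right)$)
$\frac{- \frac{13863}{n{\left(8 \right)}} + \frac{34273}{27178}}{y{\left(G{\left(-6,-2 \right)},-225 \right)}} = \frac{- \frac{13863}{8} + \frac{34273}{27178}}{\sqrt{\left(-6\right)^{2} + \left(-2\right)^{2}} \left(6 - 225\right)} = \frac{\left(-13863\right) \frac{1}{8} + 34273 \cdot \frac{1}{27178}}{\sqrt{36 + 4} \left(-219\right)} = \frac{- \frac{13863}{8} + \frac{34273}{27178}}{\sqrt{40} \left(-219\right)} = - \frac{188247215}{108712 \cdot 2 \sqrt{10} \left(-219\right)} = - \frac{188247215}{108712 \left(- 438 \sqrt{10}\right)} = - \frac{188247215 \left(- \frac{\sqrt{10}}{4380}\right)}{108712} = \frac{37649443 \sqrt{10}}{95231712}$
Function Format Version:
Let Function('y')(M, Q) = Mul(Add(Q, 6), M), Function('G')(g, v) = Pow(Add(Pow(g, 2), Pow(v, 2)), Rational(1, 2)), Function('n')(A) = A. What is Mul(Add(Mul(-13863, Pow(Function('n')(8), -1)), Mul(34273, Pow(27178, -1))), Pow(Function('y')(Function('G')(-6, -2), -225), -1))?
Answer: Mul(Rational(37649443, 95231712), Pow(10, Rational(1, 2))) ≈ 1.2502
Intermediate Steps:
Function('y')(M, Q) = Mul(M, Add(6, Q)) (Function('y')(M, Q) = Mul(Add(6, Q), M) = Mul(M, Add(6, Q)))
Mul(Add(Mul(-13863, Pow(Function('n')(8), -1)), Mul(34273, Pow(27178, -1))), Pow(Function('y')(Function('G')(-6, -2), -225), -1)) = Mul(Add(Mul(-13863, Pow(8, -1)), Mul(34273, Pow(27178, -1))), Pow(Mul(Pow(Add(Pow(-6, 2), Pow(-2, 2)), Rational(1, 2)), Add(6, -225)), -1)) = Mul(Add(Mul(-13863, Rational(1, 8)), Mul(34273, Rational(1, 27178))), Pow(Mul(Pow(Add(36, 4), Rational(1, 2)), -219), -1)) = Mul(Add(Rational(-13863, 8), Rational(34273, 27178)), Pow(Mul(Pow(40, Rational(1, 2)), -219), -1)) = Mul(Rational(-188247215, 108712), Pow(Mul(Mul(2, Pow(10, Rational(1, 2))), -219), -1)) = Mul(Rational(-188247215, 108712), Pow(Mul(-438, Pow(10, Rational(1, 2))), -1)) = Mul(Rational(-188247215, 108712), Mul(Rational(-1, 4380), Pow(10, Rational(1, 2)))) = Mul(Rational(37649443, 95231712), Pow(10, Rational(1, 2)))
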